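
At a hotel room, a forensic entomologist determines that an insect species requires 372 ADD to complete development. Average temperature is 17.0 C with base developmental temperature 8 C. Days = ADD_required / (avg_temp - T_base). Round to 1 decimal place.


Insect development time:
Effective temperature = avg_temp - T_base = 17.0 - 8 = 9.0 C
Days = ADD / effective_temp = 372 / 9.0 = 41.3 days

41.3


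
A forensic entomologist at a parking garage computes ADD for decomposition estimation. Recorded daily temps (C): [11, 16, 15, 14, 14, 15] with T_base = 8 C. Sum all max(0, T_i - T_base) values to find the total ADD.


Computing ADD day by day:
Day 1: max(0, 11 - 8) = 3
Day 2: max(0, 16 - 8) = 8
Day 3: max(0, 15 - 8) = 7
Day 4: max(0, 14 - 8) = 6
Day 5: max(0, 14 - 8) = 6
Day 6: max(0, 15 - 8) = 7
Total ADD = 37

37


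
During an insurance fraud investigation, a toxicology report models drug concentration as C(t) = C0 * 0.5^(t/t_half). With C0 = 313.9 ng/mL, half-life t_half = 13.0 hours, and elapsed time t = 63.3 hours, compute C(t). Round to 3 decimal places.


Drug concentration decay:
Number of half-lives = t / t_half = 63.3 / 13.0 = 4.869231
Decay factor = 0.5^4.869231 = 0.03421491
C(t) = 313.9 * 0.03421491 = 10.740 ng/mL

10.740


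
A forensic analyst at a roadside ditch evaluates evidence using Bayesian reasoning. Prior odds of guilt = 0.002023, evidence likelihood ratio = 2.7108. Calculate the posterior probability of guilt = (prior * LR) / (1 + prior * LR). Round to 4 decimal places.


Bayesian evidence evaluation:
Posterior odds = prior_odds * LR = 0.002023 * 2.7108 = 0.005483948
Posterior probability = posterior_odds / (1 + posterior_odds)
= 0.005483948 / (1 + 0.005483948)
= 0.005483948 / 1.005483948
= 0.0055

0.0055


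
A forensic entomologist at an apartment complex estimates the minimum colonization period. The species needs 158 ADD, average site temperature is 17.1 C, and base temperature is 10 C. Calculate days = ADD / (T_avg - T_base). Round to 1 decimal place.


Insect development time:
Effective temperature = avg_temp - T_base = 17.1 - 10 = 7.1 C
Days = ADD / effective_temp = 158 / 7.1 = 22.3 days

22.3


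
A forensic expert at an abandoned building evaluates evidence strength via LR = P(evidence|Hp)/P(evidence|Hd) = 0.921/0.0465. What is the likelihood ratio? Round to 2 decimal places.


Likelihood ratio calculation:
LR = P(E|Hp) / P(E|Hd)
LR = 0.921 / 0.0465
LR = 19.81

19.81


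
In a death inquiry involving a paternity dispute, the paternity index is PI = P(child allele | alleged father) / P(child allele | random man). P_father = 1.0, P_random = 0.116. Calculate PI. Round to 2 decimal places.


Paternity Index calculation:
PI = P(allele|father) / P(allele|random)
PI = 1.0 / 0.116
PI = 8.62

8.62


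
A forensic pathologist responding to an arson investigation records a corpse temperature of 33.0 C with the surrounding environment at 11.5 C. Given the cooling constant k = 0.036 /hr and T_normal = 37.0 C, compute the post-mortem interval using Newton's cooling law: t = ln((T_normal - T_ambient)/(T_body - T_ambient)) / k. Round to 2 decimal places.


Using Newton's law of cooling:
t = ln((T_normal - T_ambient) / (T_body - T_ambient)) / k
T_normal - T_ambient = 25.5
T_body - T_ambient = 21.5
Ratio = 1.186047
ln(ratio) = 0.170626
t = 0.170626 / 0.036 = 4.74 hours

4.74


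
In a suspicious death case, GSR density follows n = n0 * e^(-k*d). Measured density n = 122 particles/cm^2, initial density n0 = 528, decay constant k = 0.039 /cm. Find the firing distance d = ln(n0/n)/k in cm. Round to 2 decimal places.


GSR distance calculation:
n0/n = 528 / 122 = 4.327869
ln(n0/n) = 1.465075
d = 1.465075 / 0.039 = 37.57 cm

37.57


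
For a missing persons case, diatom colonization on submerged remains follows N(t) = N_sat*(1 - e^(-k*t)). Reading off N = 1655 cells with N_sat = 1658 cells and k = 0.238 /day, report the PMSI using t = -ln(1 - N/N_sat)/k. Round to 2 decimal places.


PMSI from diatom colonization curve:
N / N_sat = 1655 / 1658 = 0.998191
1 - N/N_sat = 0.001809
ln(1 - N/N_sat) = -6.314981
t = -ln(1 - N/N_sat) / k = -(-6.314981) / 0.238 = 26.53 days

26.53


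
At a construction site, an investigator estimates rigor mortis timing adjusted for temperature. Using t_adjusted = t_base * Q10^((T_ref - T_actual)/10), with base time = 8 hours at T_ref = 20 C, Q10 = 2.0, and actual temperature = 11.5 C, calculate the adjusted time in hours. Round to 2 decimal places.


Rigor mortis time adjustment:
Exponent = (T_ref - T_actual) / 10 = (20 - 11.5) / 10 = 0.85
Q10 factor = 2.0^0.85 = 1.8025
t_adjusted = 8 * 1.8025 = 14.42 hours

14.42


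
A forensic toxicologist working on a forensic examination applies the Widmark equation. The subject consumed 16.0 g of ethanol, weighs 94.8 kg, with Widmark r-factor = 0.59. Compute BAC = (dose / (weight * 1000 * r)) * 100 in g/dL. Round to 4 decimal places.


Applying the Widmark formula:
BAC = (dose_g / (body_wt * 1000 * r)) * 100
Denominator = 94.8 * 1000 * 0.59 = 55932
BAC = (16.0 / 55932) * 100
BAC = 0.0286 g/dL

0.0286


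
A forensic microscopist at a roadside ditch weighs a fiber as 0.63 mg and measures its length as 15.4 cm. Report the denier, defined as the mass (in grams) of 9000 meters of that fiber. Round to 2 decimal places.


Denier calculation:
Mass in grams = 0.63 mg / 1000 = 0.00063 g
Length in meters = 15.4 cm / 100 = 0.154 m
Linear density = mass / length = 0.00063 / 0.154 = 0.00409091 g/m
Denier = (g/m) * 9000 = 0.00409091 * 9000 = 36.82

36.82


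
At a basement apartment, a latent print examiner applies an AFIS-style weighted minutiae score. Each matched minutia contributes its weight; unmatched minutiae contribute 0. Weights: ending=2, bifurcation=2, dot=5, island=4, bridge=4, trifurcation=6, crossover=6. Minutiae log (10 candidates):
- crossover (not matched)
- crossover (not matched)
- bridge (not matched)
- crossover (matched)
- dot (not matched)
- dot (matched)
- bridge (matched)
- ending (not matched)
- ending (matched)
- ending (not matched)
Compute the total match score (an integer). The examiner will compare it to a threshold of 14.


Weighted minutiae match score:
  crossover: not matched, +0
  crossover: not matched, +0
  bridge: not matched, +0
  crossover: matched, +6 (running total 6)
  dot: not matched, +0
  dot: matched, +5 (running total 11)
  bridge: matched, +4 (running total 15)
  ending: not matched, +0
  ending: matched, +2 (running total 17)
  ending: not matched, +0
Total score = 17
Threshold = 14; verdict = identification

17


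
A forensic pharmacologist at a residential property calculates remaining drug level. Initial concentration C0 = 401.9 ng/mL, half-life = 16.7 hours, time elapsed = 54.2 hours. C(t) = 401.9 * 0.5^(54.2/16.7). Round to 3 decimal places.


Drug concentration decay:
Number of half-lives = t / t_half = 54.2 / 16.7 = 3.245509
Decay factor = 0.5^3.245509 = 0.10543977
C(t) = 401.9 * 0.10543977 = 42.376 ng/mL

42.376


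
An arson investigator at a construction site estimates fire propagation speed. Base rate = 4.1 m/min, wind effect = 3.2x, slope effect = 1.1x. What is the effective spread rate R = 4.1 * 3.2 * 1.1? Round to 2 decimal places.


Fire spread rate calculation:
R = R0 * wind_factor * slope_factor
= 4.1 * 3.2 * 1.1
= 13.12 * 1.1
= 14.43 m/min

14.43


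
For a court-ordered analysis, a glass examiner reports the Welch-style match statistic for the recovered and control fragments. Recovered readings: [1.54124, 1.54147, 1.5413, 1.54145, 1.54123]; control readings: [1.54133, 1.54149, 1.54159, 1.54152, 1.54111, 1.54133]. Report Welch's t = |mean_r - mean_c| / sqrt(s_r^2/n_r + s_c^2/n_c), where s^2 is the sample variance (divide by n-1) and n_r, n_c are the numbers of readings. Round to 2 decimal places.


Welch's t-criterion for glass RI comparison:
Recovered mean = sum / n_r = 7.70669 / 5 = 1.541338
Control mean = sum / n_c = 9.24837 / 6 = 1.541395
Recovered sample variance s_r^2 = 1.317e-08
Control sample variance s_c^2 = 3.047e-08
Welch SE (unpooled) = sqrt(s_r^2/n_r + s_c^2/n_c) = sqrt(2.634e-09 + 5.07833e-09) = sqrt(7.71233e-09) = 8.78199e-05
|mean_r - mean_c| = 5.7e-05
t = 5.7e-05 / 8.78199e-05 = 0.65

0.65


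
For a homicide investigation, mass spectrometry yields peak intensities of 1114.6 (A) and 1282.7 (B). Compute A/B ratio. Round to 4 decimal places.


Spectral peak ratio:
Peak A = 1114.6 counts
Peak B = 1282.7 counts
Ratio = 1114.6 / 1282.7 = 0.8689

0.8689


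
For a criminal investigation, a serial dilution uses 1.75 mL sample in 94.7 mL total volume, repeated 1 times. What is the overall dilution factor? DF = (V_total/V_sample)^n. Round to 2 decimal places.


Dilution factor calculation:
Single dilution = V_total / V_sample = 94.7 / 1.75 ≈ 54.114286
Number of dilutions = 1
Total DF = (94.7 / 1.75)^1 (full precision, rounded at the end) = 54.11

54.11


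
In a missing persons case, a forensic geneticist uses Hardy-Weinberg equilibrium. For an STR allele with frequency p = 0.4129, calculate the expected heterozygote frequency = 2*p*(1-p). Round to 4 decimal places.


Hardy-Weinberg heterozygote frequency:
q = 1 - p = 1 - 0.4129 = 0.5871
2pq = 2 * 0.4129 * 0.5871 = 0.4848

0.4848


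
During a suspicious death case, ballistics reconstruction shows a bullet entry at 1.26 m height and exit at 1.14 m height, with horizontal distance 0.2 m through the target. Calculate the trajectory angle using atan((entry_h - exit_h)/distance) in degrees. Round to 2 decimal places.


Bullet trajectory angle:
Height difference = 1.26 - 1.14 = 0.12 m
angle = atan(0.12 / 0.2)
angle = atan(0.6)
angle = 30.96 degrees

30.96


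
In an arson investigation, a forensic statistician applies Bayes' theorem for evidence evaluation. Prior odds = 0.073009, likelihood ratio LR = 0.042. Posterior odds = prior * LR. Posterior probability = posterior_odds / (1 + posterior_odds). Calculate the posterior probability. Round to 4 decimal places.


Bayesian evidence evaluation:
Posterior odds = prior_odds * LR = 0.073009 * 0.042 = 0.003066378
Posterior probability = posterior_odds / (1 + posterior_odds)
= 0.003066378 / (1 + 0.003066378)
= 0.003066378 / 1.003066378
= 0.0031

0.0031


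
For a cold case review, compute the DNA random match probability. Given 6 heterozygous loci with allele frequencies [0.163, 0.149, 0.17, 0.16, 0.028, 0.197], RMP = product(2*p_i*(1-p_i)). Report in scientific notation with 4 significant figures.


Computing RMP for 6 loci:
Locus 1: 2 * 0.163 * 0.837 = 0.272862
Locus 2: 2 * 0.149 * 0.851 = 0.253598
Locus 3: 2 * 0.17 * 0.83 = 0.2822
Locus 4: 2 * 0.16 * 0.84 = 0.2688
Locus 5: 2 * 0.028 * 0.972 = 0.054432
Locus 6: 2 * 0.197 * 0.803 = 0.316382
RMP = 9.039e-05

9.039e-05


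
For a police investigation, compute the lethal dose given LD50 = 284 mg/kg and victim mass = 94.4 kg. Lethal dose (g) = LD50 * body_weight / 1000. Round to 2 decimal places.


Lethal dose calculation:
Lethal dose = LD50 * body_weight / 1000
= 284 * 94.4 / 1000
= 26809.6 / 1000
= 26.81 g

26.81


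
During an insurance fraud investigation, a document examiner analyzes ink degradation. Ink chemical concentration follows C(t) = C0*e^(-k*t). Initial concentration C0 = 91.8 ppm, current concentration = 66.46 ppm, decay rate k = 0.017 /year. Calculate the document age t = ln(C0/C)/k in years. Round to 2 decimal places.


Document age estimation:
C0/C = 91.8 / 66.46 = 1.381282
ln(C0/C) = 0.323012
t = 0.323012 / 0.017 = 19.00 years

19.00


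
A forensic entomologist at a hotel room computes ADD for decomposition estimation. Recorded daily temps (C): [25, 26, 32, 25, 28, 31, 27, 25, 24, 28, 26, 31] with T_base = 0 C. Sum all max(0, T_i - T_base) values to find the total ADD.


Computing ADD day by day:
Day 1: max(0, 25 - 0) = 25
Day 2: max(0, 26 - 0) = 26
Day 3: max(0, 32 - 0) = 32
Day 4: max(0, 25 - 0) = 25
Day 5: max(0, 28 - 0) = 28
Day 6: max(0, 31 - 0) = 31
Day 7: max(0, 27 - 0) = 27
Day 8: max(0, 25 - 0) = 25
Day 9: max(0, 24 - 0) = 24
Day 10: max(0, 28 - 0) = 28
Day 11: max(0, 26 - 0) = 26
Day 12: max(0, 31 - 0) = 31
Total ADD = 328

328


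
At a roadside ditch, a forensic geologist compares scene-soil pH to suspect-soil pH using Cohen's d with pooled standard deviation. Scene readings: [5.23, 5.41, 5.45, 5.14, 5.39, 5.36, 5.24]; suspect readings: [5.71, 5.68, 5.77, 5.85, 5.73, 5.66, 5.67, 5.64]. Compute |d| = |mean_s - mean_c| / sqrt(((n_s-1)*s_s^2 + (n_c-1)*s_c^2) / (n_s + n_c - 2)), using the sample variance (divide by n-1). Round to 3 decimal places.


Pooled-variance Cohen's d for soil pH comparison:
Scene mean = 37.22 / 7 = 5.317143
Suspect mean = 45.71 / 8 = 5.71375
Scene sample variance s_s^2 = 0.013057
Suspect sample variance s_c^2 = 0.00477
Pooled variance = ((n_s-1)*s_s^2 + (n_c-1)*s_c^2) / (n_s + n_c - 2) = 0.008595
Pooled SD = sqrt(0.008595) = 0.092709
Mean difference = -0.396607
|d| = |-0.396607| / 0.092709 = 4.278

4.278


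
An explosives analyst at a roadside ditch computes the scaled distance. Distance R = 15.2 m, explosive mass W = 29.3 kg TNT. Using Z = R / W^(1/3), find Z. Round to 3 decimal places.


Scaled distance calculation:
W^(1/3) = 29.3^(1/3) = 3.082875
Z = R / W^(1/3) = 15.2 / 3.082875
Z = 4.930 m/kg^(1/3)

4.930


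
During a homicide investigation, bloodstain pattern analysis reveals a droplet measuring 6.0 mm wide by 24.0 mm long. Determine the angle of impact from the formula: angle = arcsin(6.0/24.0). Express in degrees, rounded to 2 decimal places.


Blood spatter impact angle calculation:
width / length = 6.0 / 24.0 = 0.25
angle = arcsin(0.25)
angle = 14.48 degrees

14.48


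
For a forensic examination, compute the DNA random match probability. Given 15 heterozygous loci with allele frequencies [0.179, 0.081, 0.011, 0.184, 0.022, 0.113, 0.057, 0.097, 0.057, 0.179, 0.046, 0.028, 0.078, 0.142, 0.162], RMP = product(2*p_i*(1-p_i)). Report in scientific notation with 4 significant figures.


Computing RMP for 15 loci:
Locus 1: 2 * 0.179 * 0.821 = 0.293918
Locus 2: 2 * 0.081 * 0.919 = 0.148878
Locus 3: 2 * 0.011 * 0.989 = 0.021758
Locus 4: 2 * 0.184 * 0.816 = 0.300288
Locus 5: 2 * 0.022 * 0.978 = 0.043032
Locus 6: 2 * 0.113 * 0.887 = 0.200462
Locus 7: 2 * 0.057 * 0.943 = 0.107502
Locus 8: 2 * 0.097 * 0.903 = 0.175182
Locus 9: 2 * 0.057 * 0.943 = 0.107502
Locus 10: 2 * 0.179 * 0.821 = 0.293918
Locus 11: 2 * 0.046 * 0.954 = 0.087768
Locus 12: 2 * 0.028 * 0.972 = 0.054432
Locus 13: 2 * 0.078 * 0.922 = 0.143832
Locus 14: 2 * 0.142 * 0.858 = 0.243672
Locus 15: 2 * 0.162 * 0.838 = 0.271512
RMP = 6.672e-14

6.672e-14


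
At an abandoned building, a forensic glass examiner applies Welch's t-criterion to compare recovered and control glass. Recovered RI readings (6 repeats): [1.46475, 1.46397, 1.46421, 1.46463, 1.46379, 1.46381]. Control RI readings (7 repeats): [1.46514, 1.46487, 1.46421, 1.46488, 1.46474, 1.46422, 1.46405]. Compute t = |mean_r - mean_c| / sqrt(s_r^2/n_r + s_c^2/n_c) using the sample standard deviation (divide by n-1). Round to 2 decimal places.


Welch's t-criterion for glass RI comparison:
Recovered mean = sum / n_r = 8.78516 / 6 = 1.4641933
Control mean = sum / n_c = 10.25211 / 7 = 1.4645871
Recovered sample variance s_r^2 = 1.72067e-07
Control sample variance s_c^2 = 1.76724e-07
Welch SE (unpooled) = sqrt(s_r^2/n_r + s_c^2/n_c) = sqrt(2.86778e-08 + 2.52463e-08) = sqrt(5.39241e-08) = 0.000232216
|mean_r - mean_c| = 0.00039381
t = 0.00039381 / 0.000232216 = 1.70

1.70


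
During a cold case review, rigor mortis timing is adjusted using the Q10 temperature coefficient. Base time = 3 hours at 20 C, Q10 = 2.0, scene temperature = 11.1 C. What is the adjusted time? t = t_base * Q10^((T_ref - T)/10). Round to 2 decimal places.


Rigor mortis time adjustment:
Exponent = (T_ref - T_actual) / 10 = (20 - 11.1) / 10 = 0.89
Q10 factor = 2.0^0.89 = 1.85318
t_adjusted = 3 * 1.85318 = 5.56 hours

5.56


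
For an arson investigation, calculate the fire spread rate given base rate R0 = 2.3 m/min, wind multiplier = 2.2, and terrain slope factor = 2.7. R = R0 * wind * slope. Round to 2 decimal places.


Fire spread rate calculation:
R = R0 * wind_factor * slope_factor
= 2.3 * 2.2 * 2.7
= 5.06 * 2.7
= 13.66 m/min

13.66


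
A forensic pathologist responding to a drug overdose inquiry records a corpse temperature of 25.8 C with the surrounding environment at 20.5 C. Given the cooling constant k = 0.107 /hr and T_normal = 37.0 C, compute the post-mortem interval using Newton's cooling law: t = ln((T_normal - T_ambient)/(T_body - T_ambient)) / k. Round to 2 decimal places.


Using Newton's law of cooling:
t = ln((T_normal - T_ambient) / (T_body - T_ambient)) / k
T_normal - T_ambient = 16.5
T_body - T_ambient = 5.3
Ratio = 3.113208
ln(ratio) = 1.135654
t = 1.135654 / 0.107 = 10.61 hours

10.61


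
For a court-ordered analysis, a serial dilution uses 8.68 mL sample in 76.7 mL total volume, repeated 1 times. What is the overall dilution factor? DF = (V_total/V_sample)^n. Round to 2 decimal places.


Dilution factor calculation:
Single dilution = V_total / V_sample = 76.7 / 8.68 ≈ 8.836406
Number of dilutions = 1
Total DF = (76.7 / 8.68)^1 (full precision, rounded at the end) = 8.84

8.84


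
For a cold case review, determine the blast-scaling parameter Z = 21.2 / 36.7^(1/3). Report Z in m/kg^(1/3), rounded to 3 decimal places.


Scaled distance calculation:
W^(1/3) = 36.7^(1/3) = 3.323191
Z = R / W^(1/3) = 21.2 / 3.323191
Z = 6.379 m/kg^(1/3)

6.379


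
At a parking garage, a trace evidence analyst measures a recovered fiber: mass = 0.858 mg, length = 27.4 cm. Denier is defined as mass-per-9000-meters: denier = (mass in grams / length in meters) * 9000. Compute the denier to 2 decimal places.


Denier calculation:
Mass in grams = 0.858 mg / 1000 = 0.000858 g
Length in meters = 27.4 cm / 100 = 0.274 m
Linear density = mass / length = 0.000858 / 0.274 = 0.00313139 g/m
Denier = (g/m) * 9000 = 0.00313139 * 9000 = 28.18

28.18


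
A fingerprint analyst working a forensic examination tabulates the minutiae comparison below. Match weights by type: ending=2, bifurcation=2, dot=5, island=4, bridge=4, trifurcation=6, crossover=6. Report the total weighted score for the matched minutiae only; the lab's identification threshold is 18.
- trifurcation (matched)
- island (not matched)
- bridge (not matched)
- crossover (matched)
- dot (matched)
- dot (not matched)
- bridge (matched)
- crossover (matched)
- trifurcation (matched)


Weighted minutiae match score:
  trifurcation: matched, +6 (running total 6)
  island: not matched, +0
  bridge: not matched, +0
  crossover: matched, +6 (running total 12)
  dot: matched, +5 (running total 17)
  dot: not matched, +0
  bridge: matched, +4 (running total 21)
  crossover: matched, +6 (running total 27)
  trifurcation: matched, +6 (running total 33)
Total score = 33
Threshold = 18; verdict = identification

33


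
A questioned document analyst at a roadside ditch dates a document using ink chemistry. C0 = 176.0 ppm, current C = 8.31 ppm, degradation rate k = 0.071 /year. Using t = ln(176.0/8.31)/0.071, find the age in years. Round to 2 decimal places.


Document age estimation:
C0/C = 176.0 / 8.31 = 21.179302
ln(C0/C) = 3.053024
t = 3.053024 / 0.071 = 43.00 years

43.00


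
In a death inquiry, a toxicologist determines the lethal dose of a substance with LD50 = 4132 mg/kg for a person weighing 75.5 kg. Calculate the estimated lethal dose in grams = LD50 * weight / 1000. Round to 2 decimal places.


Lethal dose calculation:
Lethal dose = LD50 * body_weight / 1000
= 4132 * 75.5 / 1000
= 311966 / 1000
= 311.97 g

311.97


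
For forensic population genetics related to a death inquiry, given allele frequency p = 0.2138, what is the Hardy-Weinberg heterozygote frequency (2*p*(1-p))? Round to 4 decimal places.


Hardy-Weinberg heterozygote frequency:
q = 1 - p = 1 - 0.2138 = 0.7862
2pq = 2 * 0.2138 * 0.7862 = 0.3362

0.3362


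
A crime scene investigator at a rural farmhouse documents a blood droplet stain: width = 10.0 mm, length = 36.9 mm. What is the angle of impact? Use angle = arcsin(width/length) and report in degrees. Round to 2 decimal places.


Blood spatter impact angle calculation:
width / length = 10.0 / 36.9 = 0.271003
angle = arcsin(0.271003)
angle = 15.72 degrees

15.72


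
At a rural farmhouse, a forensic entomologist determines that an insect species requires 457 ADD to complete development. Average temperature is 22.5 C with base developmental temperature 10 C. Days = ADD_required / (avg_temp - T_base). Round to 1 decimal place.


Insect development time:
Effective temperature = avg_temp - T_base = 22.5 - 10 = 12.5 C
Days = ADD / effective_temp = 457 / 12.5 = 36.6 days

36.6


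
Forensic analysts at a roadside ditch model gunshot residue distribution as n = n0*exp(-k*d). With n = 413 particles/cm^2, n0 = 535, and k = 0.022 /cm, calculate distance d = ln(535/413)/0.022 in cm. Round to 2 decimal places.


GSR distance calculation:
n0/n = 535 / 413 = 1.2954
ln(n0/n) = 0.25882
d = 0.25882 / 0.022 = 11.76 cm

11.76


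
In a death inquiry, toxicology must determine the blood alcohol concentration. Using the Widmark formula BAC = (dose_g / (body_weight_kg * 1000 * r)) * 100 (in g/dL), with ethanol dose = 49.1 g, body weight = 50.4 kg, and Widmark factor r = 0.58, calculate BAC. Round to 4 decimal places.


Applying the Widmark formula:
BAC = (dose_g / (body_wt * 1000 * r)) * 100
Denominator = 50.4 * 1000 * 0.58 = 29232
BAC = (49.1 / 29232) * 100
BAC = 0.1680 g/dL

0.1680


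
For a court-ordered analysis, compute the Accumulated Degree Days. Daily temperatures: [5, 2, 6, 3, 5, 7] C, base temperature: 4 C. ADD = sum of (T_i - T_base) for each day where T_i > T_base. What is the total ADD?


Computing ADD day by day:
Day 1: max(0, 5 - 4) = 1
Day 2: max(0, 2 - 4) = 0
Day 3: max(0, 6 - 4) = 2
Day 4: max(0, 3 - 4) = 0
Day 5: max(0, 5 - 4) = 1
Day 6: max(0, 7 - 4) = 3
Total ADD = 7

7


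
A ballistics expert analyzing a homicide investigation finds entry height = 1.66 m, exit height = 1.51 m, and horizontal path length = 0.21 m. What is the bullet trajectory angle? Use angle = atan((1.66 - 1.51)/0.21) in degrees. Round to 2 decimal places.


Bullet trajectory angle:
Height difference = 1.66 - 1.51 = 0.15 m
angle = atan(0.15 / 0.21)
angle = atan(0.714286)
angle = 35.54 degrees

35.54


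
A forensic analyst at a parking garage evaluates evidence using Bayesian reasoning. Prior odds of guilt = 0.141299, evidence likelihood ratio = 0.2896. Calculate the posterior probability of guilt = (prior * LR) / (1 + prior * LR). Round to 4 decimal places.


Bayesian evidence evaluation:
Posterior odds = prior_odds * LR = 0.141299 * 0.2896 = 0.04092019
Posterior probability = posterior_odds / (1 + posterior_odds)
= 0.04092019 / (1 + 0.04092019)
= 0.04092019 / 1.04092019
= 0.0393

0.0393


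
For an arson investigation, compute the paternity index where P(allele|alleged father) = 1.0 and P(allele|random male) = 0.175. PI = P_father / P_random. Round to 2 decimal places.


Paternity Index calculation:
PI = P(allele|father) / P(allele|random)
PI = 1.0 / 0.175
PI = 5.71

5.71


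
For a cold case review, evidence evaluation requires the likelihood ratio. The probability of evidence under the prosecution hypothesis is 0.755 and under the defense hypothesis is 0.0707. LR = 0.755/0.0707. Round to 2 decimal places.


Likelihood ratio calculation:
LR = P(E|Hp) / P(E|Hd)
LR = 0.755 / 0.0707
LR = 10.68

10.68


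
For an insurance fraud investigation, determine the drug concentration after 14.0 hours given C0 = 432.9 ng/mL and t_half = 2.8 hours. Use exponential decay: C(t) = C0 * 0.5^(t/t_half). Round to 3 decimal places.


Drug concentration decay:
Number of half-lives = t / t_half = 14.0 / 2.8 = 5
Decay factor = 0.5^5 = 0.03125
C(t) = 432.9 * 0.03125 = 13.528 ng/mL

13.528


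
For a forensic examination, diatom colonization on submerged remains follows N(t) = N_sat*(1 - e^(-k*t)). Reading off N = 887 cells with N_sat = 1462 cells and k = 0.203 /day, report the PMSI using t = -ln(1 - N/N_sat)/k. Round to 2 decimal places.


PMSI from diatom colonization curve:
N / N_sat = 887 / 1462 = 0.606703
1 - N/N_sat = 0.393297
ln(1 - N/N_sat) = -0.93319
t = -ln(1 - N/N_sat) / k = -(-0.93319) / 0.203 = 4.60 days

4.60


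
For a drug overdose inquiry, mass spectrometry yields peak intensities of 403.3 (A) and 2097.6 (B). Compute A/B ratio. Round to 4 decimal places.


Spectral peak ratio:
Peak A = 403.3 counts
Peak B = 2097.6 counts
Ratio = 403.3 / 2097.6 = 0.1923

0.1923


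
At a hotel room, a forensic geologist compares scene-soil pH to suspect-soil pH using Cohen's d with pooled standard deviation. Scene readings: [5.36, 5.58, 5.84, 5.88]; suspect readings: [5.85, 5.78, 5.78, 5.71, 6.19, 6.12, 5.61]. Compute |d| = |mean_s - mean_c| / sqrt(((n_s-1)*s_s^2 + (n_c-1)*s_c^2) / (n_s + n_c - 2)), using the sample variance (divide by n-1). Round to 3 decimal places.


Pooled-variance Cohen's d for soil pH comparison:
Scene mean = 22.66 / 4 = 5.665
Suspect mean = 41.04 / 7 = 5.862857
Scene sample variance s_s^2 = 0.059033
Suspect sample variance s_c^2 = 0.045724
Pooled variance = ((n_s-1)*s_s^2 + (n_c-1)*s_c^2) / (n_s + n_c - 2) = 0.05016
Pooled SD = sqrt(0.05016) = 0.223964
Mean difference = -0.197857
|d| = |-0.197857| / 0.223964 = 0.883

0.883


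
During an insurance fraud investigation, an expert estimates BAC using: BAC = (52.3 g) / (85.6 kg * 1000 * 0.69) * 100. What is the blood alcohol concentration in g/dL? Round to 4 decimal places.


Applying the Widmark formula:
BAC = (dose_g / (body_wt * 1000 * r)) * 100
Denominator = 85.6 * 1000 * 0.69 = 59064
BAC = (52.3 / 59064) * 100
BAC = 0.0885 g/dL

0.0885


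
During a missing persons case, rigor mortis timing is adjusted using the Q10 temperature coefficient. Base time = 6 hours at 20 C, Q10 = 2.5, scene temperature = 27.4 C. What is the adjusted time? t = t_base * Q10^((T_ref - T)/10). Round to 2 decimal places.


Rigor mortis time adjustment:
Exponent = (T_ref - T_actual) / 10 = (20 - 27.4) / 10 = -0.74
Q10 factor = 2.5^-0.74 = 0.5076
t_adjusted = 6 * 0.5076 = 3.05 hours

3.05


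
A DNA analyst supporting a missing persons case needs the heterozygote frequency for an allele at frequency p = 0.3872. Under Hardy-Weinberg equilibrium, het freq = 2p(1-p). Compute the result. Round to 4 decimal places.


Hardy-Weinberg heterozygote frequency:
q = 1 - p = 1 - 0.3872 = 0.6128
2pq = 2 * 0.3872 * 0.6128 = 0.4746

0.4746


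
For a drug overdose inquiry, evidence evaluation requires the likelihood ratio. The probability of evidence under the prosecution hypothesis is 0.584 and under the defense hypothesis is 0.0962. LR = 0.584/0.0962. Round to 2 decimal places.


Likelihood ratio calculation:
LR = P(E|Hp) / P(E|Hd)
LR = 0.584 / 0.0962
LR = 6.07

6.07


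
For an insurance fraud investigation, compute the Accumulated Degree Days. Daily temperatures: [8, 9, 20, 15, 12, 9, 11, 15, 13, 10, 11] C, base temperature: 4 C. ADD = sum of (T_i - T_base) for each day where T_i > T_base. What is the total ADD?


Computing ADD day by day:
Day 1: max(0, 8 - 4) = 4
Day 2: max(0, 9 - 4) = 5
Day 3: max(0, 20 - 4) = 16
Day 4: max(0, 15 - 4) = 11
Day 5: max(0, 12 - 4) = 8
Day 6: max(0, 9 - 4) = 5
Day 7: max(0, 11 - 4) = 7
Day 8: max(0, 15 - 4) = 11
Day 9: max(0, 13 - 4) = 9
Day 10: max(0, 10 - 4) = 6
Day 11: max(0, 11 - 4) = 7
Total ADD = 89

89


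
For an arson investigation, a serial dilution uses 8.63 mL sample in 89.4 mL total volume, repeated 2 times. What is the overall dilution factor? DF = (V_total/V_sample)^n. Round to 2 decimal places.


Dilution factor calculation:
Single dilution = V_total / V_sample = 89.4 / 8.63 ≈ 10.359212
Number of dilutions = 2
Total DF = (89.4 / 8.63)^2 (full precision, rounded at the end) = 107.31

107.31


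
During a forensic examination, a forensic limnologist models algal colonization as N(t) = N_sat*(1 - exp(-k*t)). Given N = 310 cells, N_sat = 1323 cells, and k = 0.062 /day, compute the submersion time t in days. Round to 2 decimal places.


PMSI from diatom colonization curve:
N / N_sat = 310 / 1323 = 0.234316
1 - N/N_sat = 0.765684
ln(1 - N/N_sat) = -0.266986
t = -ln(1 - N/N_sat) / k = -(-0.266986) / 0.062 = 4.31 days

4.31


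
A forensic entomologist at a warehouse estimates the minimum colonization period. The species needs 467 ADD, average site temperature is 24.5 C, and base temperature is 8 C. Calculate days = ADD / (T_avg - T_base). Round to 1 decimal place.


Insect development time:
Effective temperature = avg_temp - T_base = 24.5 - 8 = 16.5 C
Days = ADD / effective_temp = 467 / 16.5 = 28.3 days

28.3


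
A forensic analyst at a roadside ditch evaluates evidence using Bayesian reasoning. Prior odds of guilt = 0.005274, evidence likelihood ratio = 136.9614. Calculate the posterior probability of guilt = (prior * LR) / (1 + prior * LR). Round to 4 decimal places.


Bayesian evidence evaluation:
Posterior odds = prior_odds * LR = 0.005274 * 136.9614 = 0.7223344
Posterior probability = posterior_odds / (1 + posterior_odds)
= 0.7223344 / (1 + 0.7223344)
= 0.7223344 / 1.7223344
= 0.4194

0.4194


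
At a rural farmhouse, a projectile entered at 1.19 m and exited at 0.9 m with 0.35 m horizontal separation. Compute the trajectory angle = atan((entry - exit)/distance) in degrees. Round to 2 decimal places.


Bullet trajectory angle:
Height difference = 1.19 - 0.9 = 0.29 m
angle = atan(0.29 / 0.35)
angle = atan(0.828571)
angle = 39.64 degrees

39.64


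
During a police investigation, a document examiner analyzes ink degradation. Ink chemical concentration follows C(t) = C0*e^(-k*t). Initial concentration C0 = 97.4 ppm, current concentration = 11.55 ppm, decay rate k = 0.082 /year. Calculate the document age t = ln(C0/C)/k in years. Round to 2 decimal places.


Document age estimation:
C0/C = 97.4 / 11.55 = 8.4329
ln(C0/C) = 2.132141
t = 2.132141 / 0.082 = 26.00 years

26.00


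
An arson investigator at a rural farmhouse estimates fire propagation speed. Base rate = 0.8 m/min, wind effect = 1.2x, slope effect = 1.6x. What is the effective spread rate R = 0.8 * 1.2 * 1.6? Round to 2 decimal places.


Fire spread rate calculation:
R = R0 * wind_factor * slope_factor
= 0.8 * 1.2 * 1.6
= 0.96 * 1.6
= 1.54 m/min

1.54


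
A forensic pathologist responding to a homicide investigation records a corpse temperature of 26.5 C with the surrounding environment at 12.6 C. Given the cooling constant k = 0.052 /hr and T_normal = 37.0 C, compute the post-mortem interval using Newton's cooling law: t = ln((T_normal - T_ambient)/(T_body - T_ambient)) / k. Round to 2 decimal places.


Using Newton's law of cooling:
t = ln((T_normal - T_ambient) / (T_body - T_ambient)) / k
T_normal - T_ambient = 24.4
T_body - T_ambient = 13.9
Ratio = 1.755396
ln(ratio) = 0.562694
t = 0.562694 / 0.052 = 10.82 hours

10.82


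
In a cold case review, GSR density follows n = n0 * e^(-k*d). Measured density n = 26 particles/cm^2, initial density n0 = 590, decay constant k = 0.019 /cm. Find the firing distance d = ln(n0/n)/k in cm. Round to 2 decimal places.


GSR distance calculation:
n0/n = 590 / 26 = 22.692308
ln(n0/n) = 3.122026
d = 3.122026 / 0.019 = 164.32 cm

164.32


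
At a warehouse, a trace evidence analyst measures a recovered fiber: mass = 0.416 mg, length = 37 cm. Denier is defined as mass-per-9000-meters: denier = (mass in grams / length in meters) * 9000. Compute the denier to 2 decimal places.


Denier calculation:
Mass in grams = 0.416 mg / 1000 = 0.000416 g
Length in meters = 37 cm / 100 = 0.37 m
Linear density = mass / length = 0.000416 / 0.37 = 0.00112432 g/m
Denier = (g/m) * 9000 = 0.00112432 * 9000 = 10.12

10.12


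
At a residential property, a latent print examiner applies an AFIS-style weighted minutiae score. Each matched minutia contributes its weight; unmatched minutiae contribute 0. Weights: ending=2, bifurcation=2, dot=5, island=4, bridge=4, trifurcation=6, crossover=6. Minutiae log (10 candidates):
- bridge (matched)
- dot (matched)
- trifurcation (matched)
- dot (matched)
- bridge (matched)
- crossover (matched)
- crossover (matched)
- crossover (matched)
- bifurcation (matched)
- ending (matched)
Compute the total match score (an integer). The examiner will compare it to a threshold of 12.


Weighted minutiae match score:
  bridge: matched, +4 (running total 4)
  dot: matched, +5 (running total 9)
  trifurcation: matched, +6 (running total 15)
  dot: matched, +5 (running total 20)
  bridge: matched, +4 (running total 24)
  crossover: matched, +6 (running total 30)
  crossover: matched, +6 (running total 36)
  crossover: matched, +6 (running total 42)
  bifurcation: matched, +2 (running total 44)
  ending: matched, +2 (running total 46)
Total score = 46
Threshold = 12; verdict = identification

46


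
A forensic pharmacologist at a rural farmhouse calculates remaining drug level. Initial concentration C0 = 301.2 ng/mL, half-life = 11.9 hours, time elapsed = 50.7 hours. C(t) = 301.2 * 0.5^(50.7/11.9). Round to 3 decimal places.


Drug concentration decay:
Number of half-lives = t / t_half = 50.7 / 11.9 = 4.260504
Decay factor = 0.5^4.260504 = 0.05217476
C(t) = 301.2 * 0.05217476 = 15.715 ng/mL

15.715


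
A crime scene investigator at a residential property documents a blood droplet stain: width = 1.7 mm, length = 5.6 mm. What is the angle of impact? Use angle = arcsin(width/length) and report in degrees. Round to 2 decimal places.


Blood spatter impact angle calculation:
width / length = 1.7 / 5.6 = 0.303571
angle = arcsin(0.303571)
angle = 17.67 degrees

17.67


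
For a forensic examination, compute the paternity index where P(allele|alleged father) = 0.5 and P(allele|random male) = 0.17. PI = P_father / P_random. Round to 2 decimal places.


Paternity Index calculation:
PI = P(allele|father) / P(allele|random)
PI = 0.5 / 0.17
PI = 2.94

2.94


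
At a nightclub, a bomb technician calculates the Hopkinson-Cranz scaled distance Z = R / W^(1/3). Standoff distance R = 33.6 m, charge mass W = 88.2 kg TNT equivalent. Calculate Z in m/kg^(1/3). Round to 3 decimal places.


Scaled distance calculation:
W^(1/3) = 88.2^(1/3) = 4.451327
Z = R / W^(1/3) = 33.6 / 4.451327
Z = 7.548 m/kg^(1/3)

7.548


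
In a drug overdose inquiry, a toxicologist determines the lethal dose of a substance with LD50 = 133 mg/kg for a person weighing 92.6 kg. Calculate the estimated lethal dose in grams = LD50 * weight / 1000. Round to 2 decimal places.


Lethal dose calculation:
Lethal dose = LD50 * body_weight / 1000
= 133 * 92.6 / 1000
= 12315.8 / 1000
= 12.32 g

12.32


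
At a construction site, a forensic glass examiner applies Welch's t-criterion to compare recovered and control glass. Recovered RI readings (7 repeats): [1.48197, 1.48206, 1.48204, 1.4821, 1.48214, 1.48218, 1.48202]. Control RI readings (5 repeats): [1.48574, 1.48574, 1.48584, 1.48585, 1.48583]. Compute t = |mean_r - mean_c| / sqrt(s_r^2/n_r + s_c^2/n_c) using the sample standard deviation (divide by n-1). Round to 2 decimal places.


Welch's t-criterion for glass RI comparison:
Recovered mean = sum / n_r = 10.37451 / 7 = 1.4820729
Control mean = sum / n_c = 7.429 / 5 = 1.4858
Recovered sample variance s_r^2 = 5.22381e-09
Control sample variance s_c^2 = 3.05e-09
Welch SE (unpooled) = sqrt(s_r^2/n_r + s_c^2/n_c) = sqrt(7.46259e-10 + 6.1e-10) = sqrt(1.35626e-09) = 3.68274e-05
|mean_r - mean_c| = 0.00372714
t = 0.00372714 / 3.68274e-05 = 101.21

101.21


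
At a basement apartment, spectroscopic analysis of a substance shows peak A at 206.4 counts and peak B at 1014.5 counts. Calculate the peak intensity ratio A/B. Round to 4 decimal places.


Spectral peak ratio:
Peak A = 206.4 counts
Peak B = 1014.5 counts
Ratio = 206.4 / 1014.5 = 0.2034

0.2034


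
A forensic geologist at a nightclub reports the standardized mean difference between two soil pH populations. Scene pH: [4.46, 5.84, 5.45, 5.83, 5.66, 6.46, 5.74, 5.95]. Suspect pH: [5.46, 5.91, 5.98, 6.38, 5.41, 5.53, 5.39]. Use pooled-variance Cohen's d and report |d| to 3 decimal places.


Pooled-variance Cohen's d for soil pH comparison:
Scene mean = 45.39 / 8 = 5.67375
Suspect mean = 40.06 / 7 = 5.722857
Scene sample variance s_s^2 = 0.324912
Suspect sample variance s_c^2 = 0.141324
Pooled variance = ((n_s-1)*s_s^2 + (n_c-1)*s_c^2) / (n_s + n_c - 2) = 0.240179
Pooled SD = sqrt(0.240179) = 0.490081
Mean difference = -0.049107
|d| = |-0.049107| / 0.490081 = 0.100

0.100


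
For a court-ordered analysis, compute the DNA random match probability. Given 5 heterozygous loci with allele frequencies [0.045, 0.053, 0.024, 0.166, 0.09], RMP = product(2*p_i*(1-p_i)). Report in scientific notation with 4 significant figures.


Computing RMP for 5 loci:
Locus 1: 2 * 0.045 * 0.955 = 0.08595
Locus 2: 2 * 0.053 * 0.947 = 0.100382
Locus 3: 2 * 0.024 * 0.976 = 0.046848
Locus 4: 2 * 0.166 * 0.834 = 0.276888
Locus 5: 2 * 0.09 * 0.91 = 0.1638
RMP = 1.833e-05

1.833e-05


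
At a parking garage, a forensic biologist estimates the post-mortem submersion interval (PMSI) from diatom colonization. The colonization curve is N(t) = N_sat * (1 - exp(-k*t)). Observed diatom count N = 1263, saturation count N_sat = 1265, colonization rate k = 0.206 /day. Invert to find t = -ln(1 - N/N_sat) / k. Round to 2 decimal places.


PMSI from diatom colonization curve:
N / N_sat = 1263 / 1265 = 0.998419
1 - N/N_sat = 0.001581
ln(1 - N/N_sat) = -6.449698
t = -ln(1 - N/N_sat) / k = -(-6.449698) / 0.206 = 31.31 days

31.31


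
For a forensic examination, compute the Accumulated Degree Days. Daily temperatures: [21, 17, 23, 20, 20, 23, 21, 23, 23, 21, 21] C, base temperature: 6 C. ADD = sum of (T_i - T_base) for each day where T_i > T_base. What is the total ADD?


Computing ADD day by day:
Day 1: max(0, 21 - 6) = 15
Day 2: max(0, 17 - 6) = 11
Day 3: max(0, 23 - 6) = 17
Day 4: max(0, 20 - 6) = 14
Day 5: max(0, 20 - 6) = 14
Day 6: max(0, 23 - 6) = 17
Day 7: max(0, 21 - 6) = 15
Day 8: max(0, 23 - 6) = 17
Day 9: max(0, 23 - 6) = 17
Day 10: max(0, 21 - 6) = 15
Day 11: max(0, 21 - 6) = 15
Total ADD = 167

167


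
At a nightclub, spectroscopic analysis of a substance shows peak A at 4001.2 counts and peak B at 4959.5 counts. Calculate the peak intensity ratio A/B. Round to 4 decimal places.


Spectral peak ratio:
Peak A = 4001.2 counts
Peak B = 4959.5 counts
Ratio = 4001.2 / 4959.5 = 0.8068

0.8068


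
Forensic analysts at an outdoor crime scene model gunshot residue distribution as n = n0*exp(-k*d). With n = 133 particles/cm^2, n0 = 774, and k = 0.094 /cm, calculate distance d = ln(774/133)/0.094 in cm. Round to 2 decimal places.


GSR distance calculation:
n0/n = 774 / 133 = 5.819549
ln(n0/n) = 1.761223
d = 1.761223 / 0.094 = 18.74 cm

18.74


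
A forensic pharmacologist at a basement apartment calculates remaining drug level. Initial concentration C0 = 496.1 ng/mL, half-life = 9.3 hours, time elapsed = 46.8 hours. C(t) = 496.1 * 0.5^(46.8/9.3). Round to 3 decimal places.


Drug concentration decay:
Number of half-lives = t / t_half = 46.8 / 9.3 = 5.032258
Decay factor = 0.5^5.032258 = 0.03055902
C(t) = 496.1 * 0.03055902 = 15.160 ng/mL

15.160


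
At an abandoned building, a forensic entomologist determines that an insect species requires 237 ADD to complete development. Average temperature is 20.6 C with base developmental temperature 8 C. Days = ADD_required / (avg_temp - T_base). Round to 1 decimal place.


Insect development time:
Effective temperature = avg_temp - T_base = 20.6 - 8 = 12.6 C
Days = ADD / effective_temp = 237 / 12.6 = 18.8 days

18.8


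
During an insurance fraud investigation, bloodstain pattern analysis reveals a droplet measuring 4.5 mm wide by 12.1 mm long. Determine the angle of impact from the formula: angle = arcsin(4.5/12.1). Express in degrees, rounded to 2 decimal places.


Blood spatter impact angle calculation:
width / length = 4.5 / 12.1 = 0.371901
angle = arcsin(0.371901)
angle = 21.83 degrees

21.83
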